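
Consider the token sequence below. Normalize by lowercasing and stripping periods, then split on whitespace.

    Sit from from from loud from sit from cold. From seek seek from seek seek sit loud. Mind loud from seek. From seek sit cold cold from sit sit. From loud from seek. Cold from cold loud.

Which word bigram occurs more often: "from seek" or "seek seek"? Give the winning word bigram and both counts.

"from seek" (5 vs 2)

"from seek": 5 occurrences
"seek seek": 2 occurrences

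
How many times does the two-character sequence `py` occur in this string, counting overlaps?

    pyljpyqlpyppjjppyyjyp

Sliding a length-2 window over the 21 characters (20 positions):
  position 1–2: py
  position 5–6: py
  position 9–10: py
  position 16–17: py

4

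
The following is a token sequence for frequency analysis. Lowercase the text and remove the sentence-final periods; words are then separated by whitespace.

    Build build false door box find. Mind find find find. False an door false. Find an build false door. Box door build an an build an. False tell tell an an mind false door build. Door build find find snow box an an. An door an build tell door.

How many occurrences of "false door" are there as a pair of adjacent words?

3

Scanning the 48 overlapping bigram windows for "false door":
  position 3–4: false door
  position 18–19: false door
  position 33–34: false door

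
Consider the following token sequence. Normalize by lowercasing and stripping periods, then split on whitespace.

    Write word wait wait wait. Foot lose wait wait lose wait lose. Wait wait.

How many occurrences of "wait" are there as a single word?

8

Scanning the 14 tokens for "wait":
  position 3: wait
  position 4: wait
  position 5: wait
  position 8: wait
  position 9: wait
  position 11: wait
  position 13: wait
  position 14: wait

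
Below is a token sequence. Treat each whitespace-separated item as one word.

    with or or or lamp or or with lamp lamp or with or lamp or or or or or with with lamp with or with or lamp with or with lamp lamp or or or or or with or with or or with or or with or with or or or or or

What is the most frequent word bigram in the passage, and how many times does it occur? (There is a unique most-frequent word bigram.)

"or or", 17 times

Bigram frequencies (highest first):
  or or: 17
  with or: 10
  or with: 10
  lamp or: 4
  or lamp: 3
  with lamp: 3
  … (3 more, each ≤ 2)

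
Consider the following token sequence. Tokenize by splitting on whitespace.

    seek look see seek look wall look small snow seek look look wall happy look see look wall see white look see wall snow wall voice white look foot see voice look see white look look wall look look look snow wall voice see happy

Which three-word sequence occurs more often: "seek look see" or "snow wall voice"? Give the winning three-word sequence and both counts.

"seek look see": 1 occurrence
"snow wall voice": 2 occurrences

"snow wall voice" (2 vs 1)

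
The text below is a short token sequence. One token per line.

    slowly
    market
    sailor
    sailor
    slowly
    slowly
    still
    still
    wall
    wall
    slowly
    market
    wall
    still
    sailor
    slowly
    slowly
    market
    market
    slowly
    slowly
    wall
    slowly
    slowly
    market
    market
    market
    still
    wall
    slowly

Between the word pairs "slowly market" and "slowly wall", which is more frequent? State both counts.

"slowly market": 4 occurrences
"slowly wall": 1 occurrence

"slowly market" (4 vs 1)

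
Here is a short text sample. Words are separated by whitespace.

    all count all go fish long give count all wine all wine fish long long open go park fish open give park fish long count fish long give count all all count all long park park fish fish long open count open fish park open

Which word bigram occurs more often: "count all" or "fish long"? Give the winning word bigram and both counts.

"count all": 4 occurrences
"fish long": 5 occurrences

"fish long" (5 vs 4)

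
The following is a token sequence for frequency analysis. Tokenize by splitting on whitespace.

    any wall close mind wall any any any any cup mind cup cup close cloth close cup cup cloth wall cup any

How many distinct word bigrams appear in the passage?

22 tokens → 21 bigram windows in total.
Repeated bigrams (each contributes count−1 duplicates):
  any any: 3
  cup cup: 2
3 duplicate windows → 21 − 3 = 18 distinct.

18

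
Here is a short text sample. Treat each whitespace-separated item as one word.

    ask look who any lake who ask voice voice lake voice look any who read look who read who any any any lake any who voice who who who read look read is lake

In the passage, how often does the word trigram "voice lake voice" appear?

1

Scanning the 32 overlapping trigram windows for "voice lake voice":
  position 9–11: voice lake voice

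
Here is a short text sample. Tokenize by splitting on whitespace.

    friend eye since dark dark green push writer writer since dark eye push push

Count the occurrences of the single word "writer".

Scanning the 14 tokens for "writer":
  position 8: writer
  position 9: writer

2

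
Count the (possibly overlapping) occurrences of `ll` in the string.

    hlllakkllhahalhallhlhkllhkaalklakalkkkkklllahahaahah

Sliding a length-2 window over the 52 characters (51 positions):
  position 2–3: ll
  position 3–4: ll
  position 8–9: ll
  position 17–18: ll
  position 23–24: ll
  position 41–42: ll
  position 42–43: ll

7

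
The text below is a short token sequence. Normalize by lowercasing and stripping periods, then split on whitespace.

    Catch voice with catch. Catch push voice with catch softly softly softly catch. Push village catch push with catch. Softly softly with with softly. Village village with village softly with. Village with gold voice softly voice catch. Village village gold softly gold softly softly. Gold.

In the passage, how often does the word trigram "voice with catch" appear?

2

Scanning the 43 overlapping trigram windows for "voice with catch":
  position 2–4: voice with catch
  position 7–9: voice with catch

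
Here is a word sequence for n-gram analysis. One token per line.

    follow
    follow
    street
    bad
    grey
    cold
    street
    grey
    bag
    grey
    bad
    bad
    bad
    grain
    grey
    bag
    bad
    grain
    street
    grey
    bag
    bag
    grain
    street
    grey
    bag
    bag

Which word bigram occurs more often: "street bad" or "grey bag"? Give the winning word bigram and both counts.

"street bad": 1 occurrence
"grey bag": 4 occurrences

"grey bag" (4 vs 1)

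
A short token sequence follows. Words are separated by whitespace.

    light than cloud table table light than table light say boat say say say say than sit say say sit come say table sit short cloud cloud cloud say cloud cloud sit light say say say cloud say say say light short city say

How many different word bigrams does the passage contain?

29

44 tokens → 43 bigram windows in total.
Repeated bigrams (each contributes count−1 duplicates):
  say say: 8
  cloud cloud: 3
  cloud say: 2
  light say: 2
  light than: 2
  say cloud: 2
  table light: 2
14 duplicate windows → 43 − 14 = 29 distinct.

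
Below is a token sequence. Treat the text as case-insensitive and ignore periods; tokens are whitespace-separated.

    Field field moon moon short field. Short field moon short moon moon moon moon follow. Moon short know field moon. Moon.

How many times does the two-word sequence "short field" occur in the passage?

2

Scanning the 20 overlapping bigram windows for "short field":
  position 5–6: short field
  position 7–8: short field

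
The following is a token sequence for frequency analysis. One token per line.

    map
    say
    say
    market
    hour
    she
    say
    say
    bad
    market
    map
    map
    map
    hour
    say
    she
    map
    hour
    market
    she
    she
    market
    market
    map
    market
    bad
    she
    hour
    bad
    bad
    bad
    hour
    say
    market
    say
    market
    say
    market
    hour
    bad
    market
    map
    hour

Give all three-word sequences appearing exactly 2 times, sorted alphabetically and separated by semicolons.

bad market map; market say market; say market hour; say market say

Trigram counts meeting the condition (exactly 2 times):
  bad market map: 2
  market say market: 2
  say market hour: 2
  say market say: 2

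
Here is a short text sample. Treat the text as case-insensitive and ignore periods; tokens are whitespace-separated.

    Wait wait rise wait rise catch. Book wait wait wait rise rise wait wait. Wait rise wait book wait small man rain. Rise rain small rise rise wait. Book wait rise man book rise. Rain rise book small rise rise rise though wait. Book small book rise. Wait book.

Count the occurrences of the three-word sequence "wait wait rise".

Scanning the 47 overlapping trigram windows for "wait wait rise":
  position 1–3: wait wait rise
  position 9–11: wait wait rise
  position 14–16: wait wait rise

3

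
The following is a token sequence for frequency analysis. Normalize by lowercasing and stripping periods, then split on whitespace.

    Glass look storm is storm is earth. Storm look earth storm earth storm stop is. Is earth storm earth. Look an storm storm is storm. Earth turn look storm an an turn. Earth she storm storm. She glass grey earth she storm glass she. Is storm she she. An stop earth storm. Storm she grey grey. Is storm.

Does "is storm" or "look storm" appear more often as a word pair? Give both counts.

"is storm": 4 occurrences
"look storm": 2 occurrences

"is storm" (4 vs 2)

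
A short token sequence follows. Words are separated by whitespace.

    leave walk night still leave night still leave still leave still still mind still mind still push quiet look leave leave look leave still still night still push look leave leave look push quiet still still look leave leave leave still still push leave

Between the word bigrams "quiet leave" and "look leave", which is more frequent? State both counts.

"look leave" (4 vs 0)

"quiet leave": 0 occurrences
"look leave": 4 occurrences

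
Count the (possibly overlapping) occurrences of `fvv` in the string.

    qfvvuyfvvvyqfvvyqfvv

4

Sliding a length-3 window over the 20 characters (18 positions):
  position 2–4: fvv
  position 7–9: fvv
  position 13–15: fvv
  position 18–20: fvv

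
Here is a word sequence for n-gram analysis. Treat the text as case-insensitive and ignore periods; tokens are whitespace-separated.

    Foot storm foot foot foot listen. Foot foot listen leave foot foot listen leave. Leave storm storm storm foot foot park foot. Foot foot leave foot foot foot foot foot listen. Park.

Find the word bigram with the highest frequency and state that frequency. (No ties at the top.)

"foot foot", 11 times

Bigram frequencies (highest first):
  foot foot: 11
  foot listen: 4
  storm foot: 2
  listen leave: 2
  leave foot: 2
  storm storm: 2
  … (8 more, each ≤ 1)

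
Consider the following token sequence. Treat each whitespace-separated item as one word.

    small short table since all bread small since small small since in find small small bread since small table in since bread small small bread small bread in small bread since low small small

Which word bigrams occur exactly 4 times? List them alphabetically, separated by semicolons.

Bigram counts meeting the condition (exactly 4 times):
  small bread: 4
  small small: 4

small bread; small small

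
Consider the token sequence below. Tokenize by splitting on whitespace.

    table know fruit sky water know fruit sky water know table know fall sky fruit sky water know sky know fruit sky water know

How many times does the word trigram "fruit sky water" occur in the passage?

Scanning the 22 overlapping trigram windows for "fruit sky water":
  position 3–5: fruit sky water
  position 7–9: fruit sky water
  position 15–17: fruit sky water
  position 21–23: fruit sky water

4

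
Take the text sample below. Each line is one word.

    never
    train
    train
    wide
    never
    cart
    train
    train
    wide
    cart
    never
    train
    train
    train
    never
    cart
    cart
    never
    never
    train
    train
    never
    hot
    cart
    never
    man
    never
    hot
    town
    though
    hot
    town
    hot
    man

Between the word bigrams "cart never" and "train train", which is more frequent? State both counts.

"cart never": 3 occurrences
"train train": 5 occurrences

"train train" (5 vs 3)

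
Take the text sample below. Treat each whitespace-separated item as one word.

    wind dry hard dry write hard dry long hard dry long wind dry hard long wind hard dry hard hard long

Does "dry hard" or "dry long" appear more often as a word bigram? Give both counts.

"dry hard": 3 occurrences
"dry long": 2 occurrences

"dry hard" (3 vs 2)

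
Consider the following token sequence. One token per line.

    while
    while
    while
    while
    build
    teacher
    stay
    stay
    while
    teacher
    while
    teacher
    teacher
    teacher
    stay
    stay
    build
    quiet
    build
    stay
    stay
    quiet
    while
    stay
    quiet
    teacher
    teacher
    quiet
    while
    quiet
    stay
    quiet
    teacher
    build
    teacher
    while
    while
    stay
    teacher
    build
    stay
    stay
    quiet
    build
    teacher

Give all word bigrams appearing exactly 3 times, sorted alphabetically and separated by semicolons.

build teacher; teacher teacher

Bigram counts meeting the condition (exactly 3 times):
  build teacher: 3
  teacher teacher: 3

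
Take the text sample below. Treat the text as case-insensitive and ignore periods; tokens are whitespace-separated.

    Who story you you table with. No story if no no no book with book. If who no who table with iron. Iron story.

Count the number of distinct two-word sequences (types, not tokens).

21

24 tokens → 23 bigram windows in total.
Repeated bigrams (each contributes count−1 duplicates):
  no no: 2
  table with: 2
2 duplicate windows → 23 − 2 = 21 distinct.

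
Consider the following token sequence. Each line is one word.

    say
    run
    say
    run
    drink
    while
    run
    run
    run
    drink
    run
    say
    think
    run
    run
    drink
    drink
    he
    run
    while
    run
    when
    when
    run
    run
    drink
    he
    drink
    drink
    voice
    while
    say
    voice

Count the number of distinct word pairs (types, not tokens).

21

33 tokens → 32 bigram windows in total.
Repeated bigrams (each contributes count−1 duplicates):
  run drink: 4
  run run: 4
  drink drink: 2
  drink he: 2
  run say: 2
  say run: 2
  while run: 2
11 duplicate windows → 32 − 11 = 21 distinct.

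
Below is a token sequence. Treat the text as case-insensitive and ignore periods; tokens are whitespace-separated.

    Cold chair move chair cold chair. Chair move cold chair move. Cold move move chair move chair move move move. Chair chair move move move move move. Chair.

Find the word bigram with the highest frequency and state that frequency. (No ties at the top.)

Bigram frequencies (highest first):
  move move: 7
  chair move: 6
  move chair: 5
  cold chair: 3
  chair chair: 2
  move cold: 2
  … (2 more, each ≤ 1)

"move move", 7 times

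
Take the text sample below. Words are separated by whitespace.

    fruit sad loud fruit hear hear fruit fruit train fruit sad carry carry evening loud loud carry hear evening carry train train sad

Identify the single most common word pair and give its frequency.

Bigram frequencies (highest first):
  fruit sad: 2
  sad loud: 1
  loud fruit: 1
  fruit hear: 1
  hear hear: 1
  hear fruit: 1
  … (15 more, each ≤ 1)

"fruit sad", 2 times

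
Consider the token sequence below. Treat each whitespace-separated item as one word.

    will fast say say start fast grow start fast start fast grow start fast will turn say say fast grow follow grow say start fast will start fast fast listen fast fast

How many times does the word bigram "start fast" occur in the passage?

6

Scanning the 31 overlapping bigram windows for "start fast":
  position 5–6: start fast
  position 8–9: start fast
  position 10–11: start fast
  position 13–14: start fast
  position 24–25: start fast
  position 27–28: start fast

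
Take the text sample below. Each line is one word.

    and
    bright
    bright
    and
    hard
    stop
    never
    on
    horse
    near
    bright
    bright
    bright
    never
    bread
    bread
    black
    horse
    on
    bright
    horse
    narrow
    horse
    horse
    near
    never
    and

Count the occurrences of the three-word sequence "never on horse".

Scanning the 25 overlapping trigram windows for "never on horse":
  position 7–9: never on horse

1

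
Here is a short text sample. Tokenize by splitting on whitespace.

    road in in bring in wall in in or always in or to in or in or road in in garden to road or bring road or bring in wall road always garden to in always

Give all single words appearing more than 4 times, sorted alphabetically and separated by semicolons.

Unigram counts meeting the condition (more than 4 times):
  in: 12
  or: 6
  road: 5

in; or; road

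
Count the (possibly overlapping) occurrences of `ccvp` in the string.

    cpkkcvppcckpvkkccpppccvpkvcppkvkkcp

1

Sliding a length-4 window over the 35 characters (32 positions):
  position 21–24: ccvp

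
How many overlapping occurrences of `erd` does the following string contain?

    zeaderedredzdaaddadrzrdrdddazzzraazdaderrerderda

Sliding a length-3 window over the 48 characters (46 positions):
  position 42–44: erd
  position 45–47: erd

2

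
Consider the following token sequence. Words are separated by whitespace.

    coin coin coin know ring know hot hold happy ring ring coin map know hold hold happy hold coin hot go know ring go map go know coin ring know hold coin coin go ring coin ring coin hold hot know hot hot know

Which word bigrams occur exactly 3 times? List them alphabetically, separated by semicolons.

Bigram counts meeting the condition (exactly 3 times):
  coin coin: 3
  ring coin: 3

coin coin; ring coin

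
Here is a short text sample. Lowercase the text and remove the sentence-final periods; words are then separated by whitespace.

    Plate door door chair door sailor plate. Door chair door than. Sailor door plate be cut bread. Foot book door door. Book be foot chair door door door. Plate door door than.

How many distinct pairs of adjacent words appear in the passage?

32 tokens → 31 bigram windows in total.
Repeated bigrams (each contributes count−1 duplicates):
  door door: 5
  chair door: 3
  plate door: 3
  door chair: 2
  door plate: 2
  door than: 2
11 duplicate windows → 31 − 11 = 20 distinct.

20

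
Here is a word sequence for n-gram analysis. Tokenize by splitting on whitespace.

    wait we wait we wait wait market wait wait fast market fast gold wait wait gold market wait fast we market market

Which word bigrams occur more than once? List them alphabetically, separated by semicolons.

Bigram counts meeting the condition (more than once):
  market wait: 2
  wait fast: 2
  wait wait: 3
  wait we: 2
  we wait: 2

market wait; wait fast; wait wait; wait we; we wait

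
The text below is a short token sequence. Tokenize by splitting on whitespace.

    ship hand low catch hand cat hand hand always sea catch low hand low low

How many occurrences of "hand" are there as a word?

Scanning the 15 tokens for "hand":
  position 2: hand
  position 5: hand
  position 7: hand
  position 8: hand
  position 13: hand

5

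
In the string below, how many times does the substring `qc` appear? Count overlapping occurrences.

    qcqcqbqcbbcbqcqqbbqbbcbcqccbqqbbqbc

Sliding a length-2 window over the 35 characters (34 positions):
  position 1–2: qc
  position 3–4: qc
  position 7–8: qc
  position 13–14: qc
  position 25–26: qc

5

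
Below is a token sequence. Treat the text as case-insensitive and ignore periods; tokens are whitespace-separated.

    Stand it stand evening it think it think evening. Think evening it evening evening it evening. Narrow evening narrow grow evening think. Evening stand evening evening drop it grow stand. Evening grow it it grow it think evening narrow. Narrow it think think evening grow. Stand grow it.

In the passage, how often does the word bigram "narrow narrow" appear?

Scanning the 47 overlapping bigram windows for "narrow narrow":
  position 39–40: narrow narrow

1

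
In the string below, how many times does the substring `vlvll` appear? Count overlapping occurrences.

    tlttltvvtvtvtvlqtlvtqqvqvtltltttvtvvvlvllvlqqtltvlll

1

Sliding a length-5 window over the 52 characters (48 positions):
  position 37–41: vlvll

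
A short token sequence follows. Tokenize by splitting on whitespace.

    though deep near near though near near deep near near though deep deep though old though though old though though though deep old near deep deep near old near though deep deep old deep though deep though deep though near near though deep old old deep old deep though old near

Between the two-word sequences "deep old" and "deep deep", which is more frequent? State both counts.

"deep old": 4 occurrences
"deep deep": 3 occurrences

"deep old" (4 vs 3)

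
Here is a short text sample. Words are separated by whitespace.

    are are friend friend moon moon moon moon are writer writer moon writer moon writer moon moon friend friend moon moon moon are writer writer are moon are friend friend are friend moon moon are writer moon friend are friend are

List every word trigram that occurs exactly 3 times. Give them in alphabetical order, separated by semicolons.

friend moon moon; moon are writer; moon moon are; moon moon moon

Trigram counts meeting the condition (exactly 3 times):
  friend moon moon: 3
  moon are writer: 3
  moon moon are: 3
  moon moon moon: 3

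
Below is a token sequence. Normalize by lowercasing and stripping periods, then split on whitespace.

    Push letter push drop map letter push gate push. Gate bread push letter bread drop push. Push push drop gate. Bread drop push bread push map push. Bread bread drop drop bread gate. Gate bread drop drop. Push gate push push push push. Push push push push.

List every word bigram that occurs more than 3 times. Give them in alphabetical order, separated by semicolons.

Bigram counts meeting the condition (more than 3 times):
  bread drop: 4
  push push: 9

bread drop; push push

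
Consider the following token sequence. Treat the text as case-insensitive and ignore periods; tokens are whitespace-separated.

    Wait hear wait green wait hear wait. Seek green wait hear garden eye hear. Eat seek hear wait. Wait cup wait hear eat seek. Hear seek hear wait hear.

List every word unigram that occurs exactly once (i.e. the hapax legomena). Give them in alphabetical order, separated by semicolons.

cup; eye; garden

Unigram counts meeting the condition (exactly once (i.e. the hapax legomena)):
  cup: 1
  eye: 1
  garden: 1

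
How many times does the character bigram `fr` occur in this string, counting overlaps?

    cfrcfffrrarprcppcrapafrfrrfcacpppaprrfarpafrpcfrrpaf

Sliding a length-2 window over the 52 characters (51 positions):
  position 2–3: fr
  position 7–8: fr
  position 22–23: fr
  position 24–25: fr
  position 43–44: fr
  position 47–48: fr

6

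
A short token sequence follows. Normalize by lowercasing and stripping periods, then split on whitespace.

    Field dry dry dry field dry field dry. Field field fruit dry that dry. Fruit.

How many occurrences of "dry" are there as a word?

Scanning the 15 tokens for "dry":
  position 2: dry
  position 3: dry
  position 4: dry
  position 6: dry
  position 8: dry
  position 12: dry
  position 14: dry

7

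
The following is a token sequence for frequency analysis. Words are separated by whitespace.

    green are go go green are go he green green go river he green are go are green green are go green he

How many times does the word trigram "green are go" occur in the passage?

4

Scanning the 21 overlapping trigram windows for "green are go":
  position 1–3: green are go
  position 5–7: green are go
  position 14–16: green are go
  position 19–21: green are go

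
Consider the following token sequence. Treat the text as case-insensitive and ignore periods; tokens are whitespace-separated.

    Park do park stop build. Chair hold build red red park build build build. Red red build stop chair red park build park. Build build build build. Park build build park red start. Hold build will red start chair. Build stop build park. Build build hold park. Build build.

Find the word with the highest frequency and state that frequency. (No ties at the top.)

"build", 20 times

Unigram frequencies (highest first):
  build: 20
  park: 9
  red: 7
  stop: 3
  chair: 3
  hold: 3
  … (3 more, each ≤ 2)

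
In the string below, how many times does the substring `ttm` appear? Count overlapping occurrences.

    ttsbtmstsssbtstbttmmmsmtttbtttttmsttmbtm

3

Sliding a length-3 window over the 40 characters (38 positions):
  position 17–19: ttm
  position 31–33: ttm
  position 35–37: ttm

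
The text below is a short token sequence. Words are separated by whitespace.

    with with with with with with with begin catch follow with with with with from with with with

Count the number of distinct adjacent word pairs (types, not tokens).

7

18 tokens → 17 bigram windows in total.
Repeated bigrams (each contributes count−1 duplicates):
  with with: 11
10 duplicate windows → 17 − 10 = 7 distinct.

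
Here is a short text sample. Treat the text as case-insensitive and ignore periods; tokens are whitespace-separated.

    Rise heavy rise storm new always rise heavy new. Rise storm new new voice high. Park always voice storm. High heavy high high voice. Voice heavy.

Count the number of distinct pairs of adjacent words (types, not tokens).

26 tokens → 25 bigram windows in total.
Repeated bigrams (each contributes count−1 duplicates):
  rise heavy: 2
  rise storm: 2
  storm new: 2
3 duplicate windows → 25 − 3 = 22 distinct.

22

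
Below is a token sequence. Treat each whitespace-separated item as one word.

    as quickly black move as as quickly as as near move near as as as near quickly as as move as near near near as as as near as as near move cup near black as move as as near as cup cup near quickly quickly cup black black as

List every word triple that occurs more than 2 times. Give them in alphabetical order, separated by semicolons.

Trigram counts meeting the condition (more than 2 times):
  as as near: 5
  near as as: 3

as as near; near as as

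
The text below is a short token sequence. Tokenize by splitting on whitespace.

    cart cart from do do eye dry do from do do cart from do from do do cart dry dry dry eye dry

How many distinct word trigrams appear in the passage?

16

23 tokens → 21 trigram windows in total.
Repeated trigrams (each contributes count−1 duplicates):
  from do do: 3
  cart from do: 2
  do do cart: 2
  do from do: 2
5 duplicate windows → 21 − 5 = 16 distinct.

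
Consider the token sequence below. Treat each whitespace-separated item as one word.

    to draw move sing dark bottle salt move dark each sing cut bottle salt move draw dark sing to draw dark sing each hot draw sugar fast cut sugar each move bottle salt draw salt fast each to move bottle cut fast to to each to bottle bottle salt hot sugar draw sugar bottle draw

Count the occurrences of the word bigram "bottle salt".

4

Scanning the 54 overlapping bigram windows for "bottle salt":
  position 6–7: bottle salt
  position 13–14: bottle salt
  position 32–33: bottle salt
  position 48–49: bottle salt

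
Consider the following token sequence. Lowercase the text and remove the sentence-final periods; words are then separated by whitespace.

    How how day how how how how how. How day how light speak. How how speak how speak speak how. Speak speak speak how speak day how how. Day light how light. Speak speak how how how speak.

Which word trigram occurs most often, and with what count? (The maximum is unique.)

"how how how", 5 times

Trigram frequencies (highest first):
  how how how: 5
  how how day: 3
  speak how speak: 3
  speak speak how: 3
  how day how: 2
  day how how: 2
  … (14 more, each ≤ 2)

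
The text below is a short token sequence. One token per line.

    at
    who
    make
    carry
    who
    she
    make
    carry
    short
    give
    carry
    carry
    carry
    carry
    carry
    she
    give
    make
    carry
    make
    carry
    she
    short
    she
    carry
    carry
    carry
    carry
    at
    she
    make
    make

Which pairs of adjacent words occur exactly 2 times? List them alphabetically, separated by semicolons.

carry she; she make

Bigram counts meeting the condition (exactly 2 times):
  carry she: 2
  she make: 2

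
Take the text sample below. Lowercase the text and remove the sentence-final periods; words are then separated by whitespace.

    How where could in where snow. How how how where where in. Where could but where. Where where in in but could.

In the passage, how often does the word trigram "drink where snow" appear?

Scanning the 20 overlapping trigram windows for "drink where snow":
  (none found)

0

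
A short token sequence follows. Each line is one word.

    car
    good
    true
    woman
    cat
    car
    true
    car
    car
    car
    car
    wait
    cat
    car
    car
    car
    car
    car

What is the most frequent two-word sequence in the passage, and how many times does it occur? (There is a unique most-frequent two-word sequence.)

"car car", 7 times

Bigram frequencies (highest first):
  car car: 7
  cat car: 2
  car good: 1
  good true: 1
  true woman: 1
  woman cat: 1
  … (4 more, each ≤ 1)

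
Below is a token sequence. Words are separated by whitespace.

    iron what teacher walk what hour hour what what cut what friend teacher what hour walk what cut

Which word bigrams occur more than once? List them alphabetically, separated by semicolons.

Bigram counts meeting the condition (more than once):
  walk what: 2
  what cut: 2
  what hour: 2

walk what; what cut; what hour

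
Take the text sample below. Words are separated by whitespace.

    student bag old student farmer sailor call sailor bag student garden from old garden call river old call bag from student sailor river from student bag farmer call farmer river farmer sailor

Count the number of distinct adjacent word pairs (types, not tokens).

32 tokens → 31 bigram windows in total.
Repeated bigrams (each contributes count−1 duplicates):
  farmer sailor: 2
  from student: 2
  student bag: 2
3 duplicate windows → 31 − 3 = 28 distinct.

28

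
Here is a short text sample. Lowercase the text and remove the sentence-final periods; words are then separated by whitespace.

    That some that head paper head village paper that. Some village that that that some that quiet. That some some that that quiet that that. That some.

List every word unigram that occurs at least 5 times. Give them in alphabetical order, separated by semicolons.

Unigram counts meeting the condition (at least 5 times):
  some: 6
  that: 13

some; that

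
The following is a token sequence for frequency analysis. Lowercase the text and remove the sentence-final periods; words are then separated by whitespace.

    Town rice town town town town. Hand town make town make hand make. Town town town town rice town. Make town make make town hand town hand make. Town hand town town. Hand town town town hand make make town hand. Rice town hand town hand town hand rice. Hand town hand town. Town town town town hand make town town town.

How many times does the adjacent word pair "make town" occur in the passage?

Scanning the 61 overlapping bigram windows for "make town":
  position 9–10: make town
  position 13–14: make town
  position 20–21: make town
  position 23–24: make town
  position 28–29: make town
  position 39–40: make town
  position 59–60: make town

7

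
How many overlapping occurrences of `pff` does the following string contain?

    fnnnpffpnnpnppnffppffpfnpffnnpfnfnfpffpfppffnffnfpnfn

Sliding a length-3 window over the 53 characters (51 positions):
  position 5–7: pff
  position 19–21: pff
  position 25–27: pff
  position 36–38: pff
  position 42–44: pff

5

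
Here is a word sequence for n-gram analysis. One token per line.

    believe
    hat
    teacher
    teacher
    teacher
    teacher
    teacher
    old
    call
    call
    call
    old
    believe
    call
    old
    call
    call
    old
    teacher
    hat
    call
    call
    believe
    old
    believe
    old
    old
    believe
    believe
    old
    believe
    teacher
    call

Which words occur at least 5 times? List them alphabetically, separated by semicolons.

Unigram counts meeting the condition (at least 5 times):
  believe: 7
  call: 9
  old: 8
  teacher: 7

believe; call; old; teacher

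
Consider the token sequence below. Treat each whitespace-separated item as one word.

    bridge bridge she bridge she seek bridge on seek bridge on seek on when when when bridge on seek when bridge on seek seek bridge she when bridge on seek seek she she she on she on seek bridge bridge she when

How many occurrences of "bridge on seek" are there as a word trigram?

Scanning the 40 overlapping trigram windows for "bridge on seek":
  position 7–9: bridge on seek
  position 10–12: bridge on seek
  position 17–19: bridge on seek
  position 21–23: bridge on seek
  position 28–30: bridge on seek

5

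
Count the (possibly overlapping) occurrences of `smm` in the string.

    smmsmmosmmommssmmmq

4

Sliding a length-3 window over the 19 characters (17 positions):
  position 1–3: smm
  position 4–6: smm
  position 8–10: smm
  position 15–17: smm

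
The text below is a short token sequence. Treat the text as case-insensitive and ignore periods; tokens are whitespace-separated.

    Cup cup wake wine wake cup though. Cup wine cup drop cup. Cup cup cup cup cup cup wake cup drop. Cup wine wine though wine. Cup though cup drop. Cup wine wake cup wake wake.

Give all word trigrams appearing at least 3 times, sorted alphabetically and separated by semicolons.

cup cup cup; cup drop cup

Trigram counts meeting the condition (at least 3 times):
  cup cup cup: 5
  cup drop cup: 3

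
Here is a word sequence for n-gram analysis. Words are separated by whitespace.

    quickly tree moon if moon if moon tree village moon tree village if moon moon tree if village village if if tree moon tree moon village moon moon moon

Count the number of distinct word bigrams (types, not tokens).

15

29 tokens → 28 bigram windows in total.
Repeated bigrams (each contributes count−1 duplicates):
  moon tree: 4
  if moon: 3
  moon moon: 3
  tree moon: 3
  moon if: 2
  tree village: 2
  village if: 2
  village moon: 2
13 duplicate windows → 28 − 13 = 15 distinct.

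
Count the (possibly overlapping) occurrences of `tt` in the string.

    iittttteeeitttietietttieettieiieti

Sliding a length-2 window over the 34 characters (33 positions):
  position 3–4: tt
  position 4–5: tt
  position 5–6: tt
  position 6–7: tt
  position 12–13: tt
  position 13–14: tt
  position 20–21: tt
  position 21–22: tt
  position 26–27: tt

9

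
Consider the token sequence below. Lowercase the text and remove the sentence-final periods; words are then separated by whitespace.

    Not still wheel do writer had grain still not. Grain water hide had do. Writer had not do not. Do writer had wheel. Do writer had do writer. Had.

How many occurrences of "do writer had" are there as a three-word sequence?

5

Scanning the 27 overlapping trigram windows for "do writer had":
  position 4–6: do writer had
  position 14–16: do writer had
  position 20–22: do writer had
  position 24–26: do writer had
  position 27–29: do writer had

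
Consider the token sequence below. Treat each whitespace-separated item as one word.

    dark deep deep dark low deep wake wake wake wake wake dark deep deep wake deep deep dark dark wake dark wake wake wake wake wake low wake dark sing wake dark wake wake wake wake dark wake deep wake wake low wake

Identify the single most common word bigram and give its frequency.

Bigram frequencies (highest first):
  wake wake: 12
  wake dark: 5
  dark wake: 4
  deep deep: 3
  deep wake: 3
  dark deep: 2
  … (9 more, each ≤ 2)

"wake wake", 12 times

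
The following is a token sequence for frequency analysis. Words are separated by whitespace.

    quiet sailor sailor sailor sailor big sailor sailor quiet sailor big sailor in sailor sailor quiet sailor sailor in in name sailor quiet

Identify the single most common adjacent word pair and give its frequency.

"sailor sailor", 6 times

Bigram frequencies (highest first):
  sailor sailor: 6
  quiet sailor: 3
  sailor quiet: 3
  sailor big: 2
  big sailor: 2
  sailor in: 2
  … (4 more, each ≤ 1)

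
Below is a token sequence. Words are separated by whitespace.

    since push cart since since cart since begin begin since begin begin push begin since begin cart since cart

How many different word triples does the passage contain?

19 tokens → 17 trigram windows in total.
Repeated trigrams (each contributes count−1 duplicates):
  begin since begin: 2
  since begin begin: 2
2 duplicate windows → 17 − 2 = 15 distinct.

15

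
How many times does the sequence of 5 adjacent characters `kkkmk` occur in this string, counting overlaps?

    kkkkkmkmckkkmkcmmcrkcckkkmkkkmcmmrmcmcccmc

3

Sliding a length-5 window over the 42 characters (38 positions):
  position 3–7: kkkmk
  position 10–14: kkkmk
  position 23–27: kkkmk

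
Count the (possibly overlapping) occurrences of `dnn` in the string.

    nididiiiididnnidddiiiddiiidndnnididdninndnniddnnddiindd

4

Sliding a length-3 window over the 55 characters (53 positions):
  position 12–14: dnn
  position 29–31: dnn
  position 41–43: dnn
  position 46–48: dnn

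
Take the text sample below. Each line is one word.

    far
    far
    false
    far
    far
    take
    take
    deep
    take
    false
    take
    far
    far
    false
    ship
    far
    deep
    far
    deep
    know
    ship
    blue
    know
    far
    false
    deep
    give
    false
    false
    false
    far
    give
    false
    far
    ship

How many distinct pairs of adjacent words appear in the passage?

35 tokens → 34 bigram windows in total.
Repeated bigrams (each contributes count−1 duplicates):
  false far: 3
  far false: 3
  far far: 3
  false false: 2
  far deep: 2
  give false: 2
9 duplicate windows → 34 − 9 = 25 distinct.

25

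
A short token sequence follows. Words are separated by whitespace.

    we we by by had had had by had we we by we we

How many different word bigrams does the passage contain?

14 tokens → 13 bigram windows in total.
Repeated bigrams (each contributes count−1 duplicates):
  we we: 3
  by had: 2
  had had: 2
  we by: 2
5 duplicate windows → 13 − 5 = 8 distinct.

8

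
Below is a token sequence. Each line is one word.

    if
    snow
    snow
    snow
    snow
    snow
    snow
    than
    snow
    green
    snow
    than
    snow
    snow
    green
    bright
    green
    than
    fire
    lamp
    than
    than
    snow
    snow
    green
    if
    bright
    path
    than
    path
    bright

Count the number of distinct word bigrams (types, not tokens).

19

31 tokens → 30 bigram windows in total.
Repeated bigrams (each contributes count−1 duplicates):
  snow snow: 7
  snow green: 3
  than snow: 3
  snow than: 2
11 duplicate windows → 30 − 11 = 19 distinct.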